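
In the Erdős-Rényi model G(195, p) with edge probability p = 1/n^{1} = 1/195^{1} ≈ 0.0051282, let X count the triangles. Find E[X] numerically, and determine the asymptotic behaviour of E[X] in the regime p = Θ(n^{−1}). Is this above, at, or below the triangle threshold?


Number of potential triangles: C(195, 3) = 1216865.
Each occurs with probability p³ ≈ (0.0051282)³ ≈ 1.3486404e-07.
By linearity: E[X] = C(195, 3)·p³ ≈ 1216865 · 1.3486404e-07 ≈ 0.16411.
Here α = 1, so p = 1/n is exactly at the triangle threshold p ~ 1/n. Asymptotically E[X] → c³/6 = 1³/6 = 1/6 ≈ 0.16667, a bounded constant. In this regime the triangle count is asymptotically Poisson(c³/6).

E[X] ≈ 0.16411; in regime p = Θ(1/n^{1}) E[X] stays bounded (at the triangle threshold p ~ 1/n).


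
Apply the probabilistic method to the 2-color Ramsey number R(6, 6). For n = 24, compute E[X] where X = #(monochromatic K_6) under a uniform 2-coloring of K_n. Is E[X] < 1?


E[X] = C(24, 6) · 2^{1 − 15} = 134596 · 2^{−14} = 134596/16384.
As a reduced fraction: E[X] = 33649/4096 ≈ 8.21509.
Is E[X] < 1? NO.
Since E[X] ≥ 1, the first-moment bound is inconclusive at n = 24; it does NOT by itself certify R(6, 6) > 24.

E[X] = 33649/4096 ≈ 8.21509; E[X] ≥ 1; first-moment method inconclusive here.


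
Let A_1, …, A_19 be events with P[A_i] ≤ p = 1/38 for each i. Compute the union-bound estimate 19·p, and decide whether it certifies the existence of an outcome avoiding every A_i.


Union bound: P[∪_{i=1}^{19} A_i] ≤ Σ_i P[A_i] ≤ 19·p = 19·(1/38) = 1/2.
Numerically: 1/2 ≈ 0.500.
Is 1/2 < 1? YES.
Since P[∪ A_i] ≤ 1/2 < 1, the complement has P[∩ A_i^c] ≥ 1 − 1/2 = 1/2 > 0, so some outcome avoids every A_i.

19·p = 1/2 ≈ 0.500; existence CERTIFIED by the union bound.


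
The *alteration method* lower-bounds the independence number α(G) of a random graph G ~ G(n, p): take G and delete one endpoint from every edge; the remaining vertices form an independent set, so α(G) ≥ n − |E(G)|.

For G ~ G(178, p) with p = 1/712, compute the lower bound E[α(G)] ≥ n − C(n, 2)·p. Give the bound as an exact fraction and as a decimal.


E[|E(G)|] = C(178, 2)·p = 15753 · (1/712) = 177/8.
E[α(G)] ≥ n − E[|E(G)|] = 178 − 177/8 = 1247/8.
Numerically: ≈ 155.875.
(This is only a lower bound; the true E[α(G)] may be larger.)

E[α(G)] ≥ 1247/8 ≈ 155.875.


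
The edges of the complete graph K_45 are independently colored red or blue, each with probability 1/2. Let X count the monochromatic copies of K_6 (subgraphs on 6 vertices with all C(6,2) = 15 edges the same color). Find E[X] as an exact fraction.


Let X = Σ_S X_S over the C(45, 6) = 8145060 subsets S of size 6, where X_S = 1 if the K_6 on S is monochromatic.
For a fixed S, the K_6 on S has C(6, 2) = 15 edges. P[all 15 edges red] = (1/2)^15, and likewise for blue, so P[monochromatic] = 2·(1/2)^15 = 2^{1 − 15} = 1/16384.
By linearity of expectation: E[X] = C(45, 6) · 2^{1 − 15} = 8145060 · 1/16384 = 2036265/4096.
Numerically: E[X] ≈ 497.135.

E[X] = C(45,6)·2^(1−C(6,2)) = 2036265/4096 ≈ 497.135.


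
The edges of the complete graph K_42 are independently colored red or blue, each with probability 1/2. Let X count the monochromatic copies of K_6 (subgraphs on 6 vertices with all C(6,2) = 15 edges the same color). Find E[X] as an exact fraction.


Let X = Σ_S X_S over the C(42, 6) = 5245786 subsets S of size 6, where X_S = 1 if the K_6 on S is monochromatic.
For a fixed S, the K_6 on S has C(6, 2) = 15 edges. P[all 15 edges red] = (1/2)^15, and likewise for blue, so P[monochromatic] = 2·(1/2)^15 = 2^{1 − 15} = 1/16384.
By linearity: E[X] = C(42, 6) · 2^{1 − 15} = 5245786 · 1/16384 = 2622893/8192.
Numerically: E[X] ≈ 320.1774.

E[X] = C(42,6)·2^(1−C(6,2)) = 2622893/8192 ≈ 320.1774.


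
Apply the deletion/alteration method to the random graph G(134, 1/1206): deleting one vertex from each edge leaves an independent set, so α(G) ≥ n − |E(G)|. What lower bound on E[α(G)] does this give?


E[|E(G)|] = C(134, 2)·p = 8911 · (1/1206) = 133/18.
E[α(G)] ≥ n − E[|E(G)|] = 134 − 133/18 = 2279/18.
Numerically: ≈ 126.611111.
(This is only a lower bound; the true E[α(G)] may be larger.)

E[α(G)] ≥ 2279/18 ≈ 126.611111.


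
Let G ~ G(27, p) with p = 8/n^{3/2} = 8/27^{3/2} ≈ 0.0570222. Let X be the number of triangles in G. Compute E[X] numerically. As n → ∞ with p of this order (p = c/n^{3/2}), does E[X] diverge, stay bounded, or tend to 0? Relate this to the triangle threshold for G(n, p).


Number of potential triangles: C(27, 3) = 2925.
Each occurs with probability p³ ≈ (0.0570222)³ ≈ 1.85409944e-04.
By linearity: E[X] = C(27, 3)·p³ ≈ 2925 · 1.85409944e-04 ≈ 0.542324.
Since α = 3/2 > 1, p = c/n^{3/2} = o(1/n) is below the triangle threshold p ~ 1/n. Asymptotically E[X] ~ (c³/6)·n^{3(1−α)} = (8³/6)·n^{-1.5} → 0, so by Markov's inequality G has no triangles w.h.p.

E[X] ≈ 0.542324; in regime p = Θ(1/n^{3/2}) E[X] tends to 0 (below the triangle threshold p ~ 1/n).


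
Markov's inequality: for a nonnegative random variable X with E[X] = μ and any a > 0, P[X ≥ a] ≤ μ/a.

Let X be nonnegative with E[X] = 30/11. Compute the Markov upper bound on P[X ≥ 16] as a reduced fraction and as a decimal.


μ = E[X] = 30/11, a = 16.
Markov: P[X ≥ 16] ≤ μ/a = (30/11)/16 = 15/88.
Numerically: ≈ 0.1705.
(Since a = 16 > μ = 2.7273, the bound 15/88 is < 1 and informative.)

P[X ≥ 16] ≤ 15/88 ≈ 0.1705.


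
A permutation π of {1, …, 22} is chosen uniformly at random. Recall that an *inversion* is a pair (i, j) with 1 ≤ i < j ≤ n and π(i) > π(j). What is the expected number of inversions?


Write X = Σ X_I over the C(22, 2) = 231 pairs i < j, with X_I the indicator of one inversion.
There are 231 indicators.
For each fixed pair i < j, the values π(i) and π(j) are two distinct elements of {1, …, 22} in uniformly random order; by symmetry P[π(i) > π(j)] = 1/2.
By linearity: E[X] = 231 · (1/2) = C(22, 2) · (1/2) = 231/2 = 231/2 ≈ 115.50000.

E[X] = 231/2 = 115.50000.


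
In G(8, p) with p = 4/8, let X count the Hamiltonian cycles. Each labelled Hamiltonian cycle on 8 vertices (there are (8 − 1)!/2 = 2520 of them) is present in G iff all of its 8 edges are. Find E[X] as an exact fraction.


K_8 has (8 − 1)!/2 = 2520 labelled Hamiltonian cycles.
For each such Hamiltonian cycle H, let X_H = 1 if all 8 edges of H are present in G. Then P[X_H = 1] = p^{8} = (1/2)^{8} = 1/256.
By linearity of expectation: E[X] = Σ_H E[X_H] = 2520 · p^{8} = 2520 · 1/256 = 315/32.
Numerically: E[X] ≈ 9.84.

E[X] = 2520 · (1/2)^{8} = 315/32 ≈ 9.84.


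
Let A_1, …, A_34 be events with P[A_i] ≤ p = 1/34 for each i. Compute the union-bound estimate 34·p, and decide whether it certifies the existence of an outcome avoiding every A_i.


Union bound: P[∪_{i=1}^{34} A_i] ≤ Σ_i P[A_i] ≤ 34·p = 34·(1/34) = 1.
Numerically: 1 ≈ 1.000000.
Is 1 < 1? NO.
Since the bound 1 is ≥ 1, the union bound is uninformative here; it does NOT by itself certify existence.

34·p = 1 ≈ 1.000000; existence NOT certified by the union bound.


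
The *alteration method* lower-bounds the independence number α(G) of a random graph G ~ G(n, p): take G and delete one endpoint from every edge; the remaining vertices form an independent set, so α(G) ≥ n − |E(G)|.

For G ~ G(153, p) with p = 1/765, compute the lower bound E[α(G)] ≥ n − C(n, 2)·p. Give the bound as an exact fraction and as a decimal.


E[|E(G)|] = C(153, 2)·p = 11628 · (1/765) = 76/5.
E[α(G)] ≥ n − E[|E(G)|] = 153 − 76/5 = 689/5.
Numerically: ≈ 137.800.
(This is only a lower bound; the true E[α(G)] may be larger.)

E[α(G)] ≥ 689/5 ≈ 137.800.


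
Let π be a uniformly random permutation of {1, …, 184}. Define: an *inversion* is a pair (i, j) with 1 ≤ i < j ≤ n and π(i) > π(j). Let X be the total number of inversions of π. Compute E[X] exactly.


Write X = Σ X_I over the C(184, 2) = 16836 pairs i < j, with X_I the indicator of one inversion.
There are 16836 indicators.
For each fixed pair i < j, the values π(i) and π(j) are two distinct elements of {1, …, 184} in uniformly random order; by symmetry P[π(i) > π(j)] = 1/2.
By linearity: E[X] = 16836 · (1/2) = C(184, 2) · (1/2) = 16836/2 = 8418 ≈ 8418.00000.

E[X] = 8418 = 8418.00000.


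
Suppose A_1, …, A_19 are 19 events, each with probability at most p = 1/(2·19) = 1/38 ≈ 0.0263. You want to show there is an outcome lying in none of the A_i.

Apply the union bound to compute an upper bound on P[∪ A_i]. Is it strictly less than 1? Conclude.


Union bound: P[∪_{i=1}^{19} A_i] ≤ Σ_i P[A_i] ≤ 19·p = 19·(1/38) = 1/2.
Numerically: 1/2 ≈ 0.5000.
Is 1/2 < 1? YES.
Since P[∪ A_i] ≤ 1/2 < 1, the complement has P[∩ A_i^c] ≥ 1 − 1/2 = 1/2 > 0, so some outcome avoids every A_i.

19·p = 1/2 ≈ 0.5000; existence CERTIFIED by the union bound.


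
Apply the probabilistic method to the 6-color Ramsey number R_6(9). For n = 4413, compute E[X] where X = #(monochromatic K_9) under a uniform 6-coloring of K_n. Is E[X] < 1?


E[X] = C(4413, 9) · 6^{1 − 36} = 1734990840325017881257917265 · 6^{−35} = 1734990840325017881257917265/1719070799748422591028658176.
As a reduced fraction: E[X] = 1734990840325017881257917265/1719070799748422591028658176 ≈ 1.009.
Is E[X] < 1? NO.
Since E[X] ≥ 1, the first-moment bound is inconclusive at n = 4413; it does NOT by itself certify R_6(9) > 4413.

E[X] = 1734990840325017881257917265/1719070799748422591028658176 ≈ 1.009; E[X] ≥ 1; first-moment method inconclusive here.


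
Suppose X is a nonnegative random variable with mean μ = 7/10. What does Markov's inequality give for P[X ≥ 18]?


μ = E[X] = 7/10, a = 18.
Markov: P[X ≥ 18] ≤ μ/a = (7/10)/18 = 7/180.
Numerically: ≈ 0.038889.
(Since a = 18 > μ = 0.700000, the bound 7/180 is < 1 and informative.)

P[X ≥ 18] ≤ 7/180 ≈ 0.038889.


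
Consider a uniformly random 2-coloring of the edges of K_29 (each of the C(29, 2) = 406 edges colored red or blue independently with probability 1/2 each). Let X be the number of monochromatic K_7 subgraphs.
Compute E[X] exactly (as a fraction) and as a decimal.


Let X = Σ_S X_S over the C(29, 7) = 1560780 subsets S of size 7, where X_S = 1 if the K_7 on S is monochromatic.
For a fixed S, the K_7 on S has C(7, 2) = 21 edges. P[all 21 edges red] = (1/2)^21, and likewise for blue, so P[monochromatic] = 2·(1/2)^21 = 2^{1 − 21} = 1/1048576.
By linearity of expectation: E[X] = C(29, 7) · 2^{1 − 21} = 1560780 · 1/1048576 = 390195/262144.
Numerically: E[X] ≈ 1.488476.

E[X] = C(29,7)·2^(1−C(7,2)) = 390195/262144 ≈ 1.488476.


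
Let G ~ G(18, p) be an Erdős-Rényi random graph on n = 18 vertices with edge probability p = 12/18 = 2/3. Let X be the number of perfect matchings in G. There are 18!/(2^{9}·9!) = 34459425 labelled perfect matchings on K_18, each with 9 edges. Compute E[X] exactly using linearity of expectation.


K_18 has 18!/(2^{9}·9!) = 34459425 labelled perfect matchings.
For each such perfect matching H, let X_H = 1 if all 9 edges of H are present in G. Then P[X_H = 1] = p^{9} = (2/3)^{9} = 512/19683.
Summing the indicators: E[X] = Σ_H E[X_H] = 34459425 · p^{9} = 34459425 · 512/19683 = 217817600/243.
Numerically: E[X] ≈ 896369.

E[X] = 34459425 · (2/3)^{9} = 217817600/243 ≈ 896369.


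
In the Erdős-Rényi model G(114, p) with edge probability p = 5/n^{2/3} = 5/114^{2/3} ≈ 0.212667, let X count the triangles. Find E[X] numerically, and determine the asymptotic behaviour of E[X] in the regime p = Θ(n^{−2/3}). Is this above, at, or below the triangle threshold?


Number of potential triangles: C(114, 3) = 240464.
Each occurs with probability p³ ≈ (0.212667)³ ≈ 9.61834411e-03.
By linearity: E[X] = C(114, 3)·p³ ≈ 240464 · 9.61834411e-03 ≈ 2312.865497.
Since α = 2/3 < 1, p = c/n^{2/3} ≫ 1/n is above the triangle threshold p ~ 1/n. Asymptotically E[X] ~ (c³/6)·n^{3(1−α)} = (5³/6)·n^{1} → ∞; triangles are abundant w.h.p.

E[X] ≈ 2312.865497; in regime p = Θ(1/n^{2/3}) E[X] diverges (above the triangle threshold p ~ 1/n).


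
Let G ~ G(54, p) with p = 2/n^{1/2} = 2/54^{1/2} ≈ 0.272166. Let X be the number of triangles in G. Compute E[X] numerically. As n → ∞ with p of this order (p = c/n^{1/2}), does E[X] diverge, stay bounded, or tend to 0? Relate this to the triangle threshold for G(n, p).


Number of potential triangles: C(54, 3) = 24804.
Each occurs with probability p³ ≈ (0.272166)³ ≈ 2.01604094e-02.
By linearity: E[X] = C(54, 3)·p³ ≈ 24804 · 2.01604094e-02 ≈ 500.058795.
Since α = 1/2 < 1, p = c/n^{1/2} ≫ 1/n is above the triangle threshold p ~ 1/n. Asymptotically E[X] ~ (c³/6)·n^{3(1−α)} = (2³/6)·n^{1.5} → ∞; triangles are abundant w.h.p.

E[X] ≈ 500.058795; in regime p = Θ(1/n^{1/2}) E[X] diverges (above the triangle threshold p ~ 1/n).


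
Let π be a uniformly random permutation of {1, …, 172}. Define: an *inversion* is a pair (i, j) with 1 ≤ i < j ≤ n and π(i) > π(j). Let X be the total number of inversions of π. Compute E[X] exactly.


Write X = Σ X_I over the C(172, 2) = 14706 pairs i < j, with X_I the indicator of one inversion.
There are 14706 indicators.
For each fixed pair i < j, the values π(i) and π(j) are two distinct elements of {1, …, 172} in uniformly random order; by symmetry P[π(i) > π(j)] = 1/2.
By linearity: E[X] = 14706 · (1/2) = C(172, 2) · (1/2) = 14706/2 = 7353 ≈ 7353.000000.

E[X] = 7353 = 7353.000000.


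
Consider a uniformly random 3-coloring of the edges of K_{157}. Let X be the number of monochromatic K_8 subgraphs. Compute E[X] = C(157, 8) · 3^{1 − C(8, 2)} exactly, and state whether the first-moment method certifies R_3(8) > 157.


E[X] = C(157, 8) · 3^{1 − 28} = 7637643295425 · 3^{−27} = 7637643295425/7625597484987.
As a reduced fraction: E[X] = 848627032825/847288609443 ≈ 1.0015797.
Is E[X] < 1? NO.
Since E[X] ≥ 1, the first-moment bound is inconclusive at n = 157; it does NOT by itself certify R_3(8) > 157.

E[X] = 848627032825/847288609443 ≈ 1.0015797; E[X] ≥ 1; first-moment method inconclusive here.


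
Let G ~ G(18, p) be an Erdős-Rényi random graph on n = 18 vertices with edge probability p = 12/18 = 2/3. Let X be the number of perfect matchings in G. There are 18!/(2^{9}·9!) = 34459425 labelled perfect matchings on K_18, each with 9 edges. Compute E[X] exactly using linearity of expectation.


K_18 has 18!/(2^{9}·9!) = 34459425 labelled perfect matchings.
For each such perfect matching H, let X_H = 1 if all 9 edges of H are present in G. Then P[X_H = 1] = p^{9} = (2/3)^{9} = 512/19683.
Summing the indicators: E[X] = Σ_H E[X_H] = 34459425 · p^{9} = 34459425 · 512/19683 = 217817600/243.
Numerically: E[X] ≈ 8.9637e+05.

E[X] = 34459425 · (2/3)^{9} = 217817600/243 ≈ 8.9637e+05.


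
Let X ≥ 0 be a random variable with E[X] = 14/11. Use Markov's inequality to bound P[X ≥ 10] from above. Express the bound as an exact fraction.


μ = E[X] = 14/11, a = 10.
Markov: P[X ≥ 10] ≤ μ/a = (14/11)/10 = 7/55.
Numerically: ≈ 0.127.
(Since a = 10 > μ = 1.273, the bound 7/55 is < 1 and informative.)

P[X ≥ 10] ≤ 7/55 ≈ 0.127.


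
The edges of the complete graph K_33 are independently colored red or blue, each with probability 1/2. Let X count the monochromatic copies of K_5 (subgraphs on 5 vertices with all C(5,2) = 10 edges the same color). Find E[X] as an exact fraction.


Let X = Σ_S X_S over the C(33, 5) = 237336 subsets S of size 5, where X_S = 1 if the K_5 on S is monochromatic.
For a fixed S, the K_5 on S has C(5, 2) = 10 edges. P[all 10 edges red] = (1/2)^10, and likewise for blue, so P[monochromatic] = 2·(1/2)^10 = 2^{1 − 10} = 1/512.
By linearity: E[X] = C(33, 5) · 2^{1 − 10} = 237336 · 1/512 = 29667/64.
Numerically: E[X] ≈ 463.546875.

E[X] = C(33,5)·2^(1−C(5,2)) = 29667/64 ≈ 463.546875.


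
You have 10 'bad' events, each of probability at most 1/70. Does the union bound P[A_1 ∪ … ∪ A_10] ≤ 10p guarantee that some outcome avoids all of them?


Union bound: P[∪_{i=1}^{10} A_i] ≤ Σ_i P[A_i] ≤ 10·p = 10·(1/70) = 1/7.
Numerically: 1/7 ≈ 0.143.
Is 1/7 < 1? YES.
Since P[∪ A_i] ≤ 1/7 < 1, the complement has P[∩ A_i^c] ≥ 1 − 1/7 = 6/7 > 0, so some outcome avoids every A_i.

10·p = 1/7 ≈ 0.143; existence CERTIFIED by the union bound.


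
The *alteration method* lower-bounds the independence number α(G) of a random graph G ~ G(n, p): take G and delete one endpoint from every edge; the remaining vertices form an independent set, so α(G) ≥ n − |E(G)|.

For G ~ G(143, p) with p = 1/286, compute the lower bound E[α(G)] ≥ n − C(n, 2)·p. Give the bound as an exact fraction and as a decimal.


E[|E(G)|] = C(143, 2)·p = 10153 · (1/286) = 71/2.
E[α(G)] ≥ n − E[|E(G)|] = 143 − 71/2 = 215/2.
Numerically: ≈ 107.5000.
(This is only a lower bound; the true E[α(G)] may be larger.)

E[α(G)] ≥ 215/2 ≈ 107.5000.


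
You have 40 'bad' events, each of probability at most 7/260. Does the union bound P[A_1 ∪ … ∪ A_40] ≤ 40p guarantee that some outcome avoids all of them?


Union bound: P[∪_{i=1}^{40} A_i] ≤ Σ_i P[A_i] ≤ 40·p = 40·(7/260) = 14/13.
Numerically: 14/13 ≈ 1.076923.
Is 14/13 < 1? NO.
Since the bound 14/13 is ≥ 1, the union bound is uninformative here; it does NOT by itself certify existence.

40·p = 14/13 ≈ 1.076923; existence NOT certified by the union bound.


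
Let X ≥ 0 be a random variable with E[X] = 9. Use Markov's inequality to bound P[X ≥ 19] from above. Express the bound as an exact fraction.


μ = E[X] = 9, a = 19.
Markov: P[X ≥ 19] ≤ μ/a = (9)/19 = 9/19.
Numerically: ≈ 0.473684.
(Since a = 19 > μ = 9.000000, the bound 9/19 is < 1 and informative.)

P[X ≥ 19] ≤ 9/19 ≈ 0.473684.


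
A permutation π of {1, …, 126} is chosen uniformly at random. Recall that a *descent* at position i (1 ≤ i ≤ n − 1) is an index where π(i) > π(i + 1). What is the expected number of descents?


Write X = Σ X_I over i = 1, …, 125, with X_I the indicator of one descent.
There are 125 indicators.
For each fixed i, the pair (π(i), π(i+1)) is a uniformly random ordered pair of distinct values from {1, …, 126}; by symmetry P[π(i) > π(i+1)] = 1/2.
By linearity: E[X] = 125 · (1/2) = (126 − 1) · (1/2) = 125/2 ≈ 62.500000.

E[X] = 125/2 = 62.500000.


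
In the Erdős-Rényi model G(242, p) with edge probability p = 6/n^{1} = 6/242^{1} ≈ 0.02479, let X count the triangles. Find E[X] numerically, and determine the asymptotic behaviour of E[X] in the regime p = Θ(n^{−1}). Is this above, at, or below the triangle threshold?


Number of potential triangles: C(242, 3) = 2332880.
Each occurs with probability p³ ≈ (0.02479)³ ≈ 1.524080e-05.
By linearity: E[X] = C(242, 3)·p³ ≈ 2332880 · 1.524080e-05 ≈ 35.5549.
Here α = 1, so p = 6/n is exactly at the triangle threshold p ~ 1/n. Asymptotically E[X] → c³/6 = 6³/6 = 36 ≈ 36.0000, a bounded constant. In this regime the triangle count is asymptotically Poisson(c³/6).

E[X] ≈ 35.5549; in regime p = Θ(1/n^{1}) E[X] stays bounded (at the triangle threshold p ~ 1/n).


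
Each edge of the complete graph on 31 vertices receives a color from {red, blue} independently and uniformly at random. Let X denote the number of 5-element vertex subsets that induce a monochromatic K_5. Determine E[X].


Let X = Σ_S X_S over the C(31, 5) = 169911 subsets S of size 5, where X_S = 1 if the K_5 on S is monochromatic.
For a fixed S, the K_5 on S has C(5, 2) = 10 edges. P[all 10 edges red] = (1/2)^10, and likewise for blue, so P[monochromatic] = 2·(1/2)^10 = 2^{1 − 10} = 1/512.
By linearity: E[X] = C(31, 5) · 2^{1 − 10} = 169911 · 1/512 = 169911/512.
Numerically: E[X] ≈ 331.857.

E[X] = C(31,5)·2^(1−C(5,2)) = 169911/512 ≈ 331.857.


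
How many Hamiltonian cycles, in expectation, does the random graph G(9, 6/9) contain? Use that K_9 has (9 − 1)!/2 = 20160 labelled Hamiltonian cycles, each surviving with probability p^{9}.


K_9 has (9 − 1)!/2 = 20160 labelled Hamiltonian cycles.
For each such Hamiltonian cycle H, let X_H = 1 if all 9 edges of H are present in G. Then P[X_H = 1] = p^{9} = (2/3)^{9} = 512/19683.
By linearity: E[X] = Σ_H E[X_H] = 20160 · p^{9} = 20160 · 512/19683 = 1146880/2187.
Numerically: E[X] ≈ 524.

E[X] = 20160 · (2/3)^{9} = 1146880/2187 ≈ 524.


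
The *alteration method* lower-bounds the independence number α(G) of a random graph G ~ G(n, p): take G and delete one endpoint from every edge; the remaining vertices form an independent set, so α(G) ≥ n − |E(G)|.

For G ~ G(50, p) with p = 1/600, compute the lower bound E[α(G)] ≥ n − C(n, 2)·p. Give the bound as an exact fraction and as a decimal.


E[|E(G)|] = C(50, 2)·p = 1225 · (1/600) = 49/24.
E[α(G)] ≥ n − E[|E(G)|] = 50 − 49/24 = 1151/24.
Numerically: ≈ 47.95833.
(This is only a lower bound; the true E[α(G)] may be larger.)

E[α(G)] ≥ 1151/24 ≈ 47.95833.


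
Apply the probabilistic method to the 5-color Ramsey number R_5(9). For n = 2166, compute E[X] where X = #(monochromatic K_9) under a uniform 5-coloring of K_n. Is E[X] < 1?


E[X] = C(2166, 9) · 5^{1 − 36} = 2844037944203015677277940 · 5^{−35} = 2844037944203015677277940/2910383045673370361328125.
As a reduced fraction: E[X] = 568807588840603135455588/582076609134674072265625 ≈ 0.977204.
Is E[X] < 1? YES.
Since E[X] < 1, there exists a 5-coloring of K_{2166} with no monochromatic K_9; hence R_5(9) > 2166.

E[X] = 568807588840603135455588/582076609134674072265625 ≈ 0.977204; E[X] < 1, so R_5(9) > 2166.


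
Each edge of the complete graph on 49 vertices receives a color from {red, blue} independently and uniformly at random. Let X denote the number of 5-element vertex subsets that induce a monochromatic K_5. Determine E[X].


Let X = Σ_S X_S over the C(49, 5) = 1906884 subsets S of size 5, where X_S = 1 if the K_5 on S is monochromatic.
For a fixed S, the K_5 on S has C(5, 2) = 10 edges. P[all 10 edges red] = (1/2)^10, and likewise for blue, so P[monochromatic] = 2·(1/2)^10 = 2^{1 − 10} = 1/512.
By linearity: E[X] = C(49, 5) · 2^{1 − 10} = 1906884 · 1/512 = 476721/128.
Numerically: E[X] ≈ 3724.383.

E[X] = C(49,5)·2^(1−C(5,2)) = 476721/128 ≈ 3724.383.


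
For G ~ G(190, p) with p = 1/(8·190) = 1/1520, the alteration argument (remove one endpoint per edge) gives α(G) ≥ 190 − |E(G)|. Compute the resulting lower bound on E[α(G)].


E[|E(G)|] = C(190, 2)·p = 17955 · (1/1520) = 189/16.
E[α(G)] ≥ n − E[|E(G)|] = 190 − 189/16 = 2851/16.
Numerically: ≈ 178.188.
(This is only a lower bound; the true E[α(G)] may be larger.)

E[α(G)] ≥ 2851/16 ≈ 178.188.


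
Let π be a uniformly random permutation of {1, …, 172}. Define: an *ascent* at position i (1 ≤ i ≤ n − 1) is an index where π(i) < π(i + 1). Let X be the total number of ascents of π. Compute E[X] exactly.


Write X = Σ X_I over i = 1, …, 171, with X_I the indicator of one ascent.
There are 171 indicators.
For each fixed i, the pair (π(i), π(i+1)) is a uniformly random ordered pair of distinct values from {1, …, 172}; by symmetry P[π(i) < π(i+1)] = 1/2.
By linearity: E[X] = 171 · (1/2) = (172 − 1) · (1/2) = 171/2 ≈ 85.50000.

E[X] = 171/2 = 85.50000.


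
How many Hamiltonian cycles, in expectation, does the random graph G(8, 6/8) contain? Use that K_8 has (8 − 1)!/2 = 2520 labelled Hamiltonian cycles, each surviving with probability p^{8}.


K_8 has (8 − 1)!/2 = 2520 labelled Hamiltonian cycles.
For each such Hamiltonian cycle H, let X_H = 1 if all 8 edges of H are present in G. Then P[X_H = 1] = p^{8} = (3/4)^{8} = 6561/65536.
By linearity: E[X] = Σ_H E[X_H] = 2520 · p^{8} = 2520 · 6561/65536 = 2066715/8192.
Numerically: E[X] ≈ 252.3.

E[X] = 2520 · (3/4)^{8} = 2066715/8192 ≈ 252.3.


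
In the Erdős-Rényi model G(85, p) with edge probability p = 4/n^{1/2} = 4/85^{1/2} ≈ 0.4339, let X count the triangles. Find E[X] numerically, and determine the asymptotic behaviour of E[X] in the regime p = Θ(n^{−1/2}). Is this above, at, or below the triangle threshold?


Number of potential triangles: C(85, 3) = 98770.
Each occurs with probability p³ ≈ (0.4339)³ ≈ 8.166794e-02.
By linearity: E[X] = C(85, 3)·p³ ≈ 98770 · 8.166794e-02 ≈ 8066.3421.
Since α = 1/2 < 1, p = c/n^{1/2} ≫ 1/n is above the triangle threshold p ~ 1/n. Asymptotically E[X] ~ (c³/6)·n^{3(1−α)} = (4³/6)·n^{1.5} → ∞; triangles are abundant w.h.p.

E[X] ≈ 8066.3421; in regime p = Θ(1/n^{1/2}) E[X] diverges (above the triangle threshold p ~ 1/n).


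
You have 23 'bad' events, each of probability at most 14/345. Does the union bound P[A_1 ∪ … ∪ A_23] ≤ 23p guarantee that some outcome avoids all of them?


Union bound: P[∪_{i=1}^{23} A_i] ≤ Σ_i P[A_i] ≤ 23·p = 23·(14/345) = 14/15.
Numerically: 14/15 ≈ 0.933.
Is 14/15 < 1? YES.
Since P[∪ A_i] ≤ 14/15 < 1, the complement has P[∩ A_i^c] ≥ 1 − 14/15 = 1/15 > 0, so some outcome avoids every A_i.

23·p = 14/15 ≈ 0.933; existence CERTIFIED by the union bound.


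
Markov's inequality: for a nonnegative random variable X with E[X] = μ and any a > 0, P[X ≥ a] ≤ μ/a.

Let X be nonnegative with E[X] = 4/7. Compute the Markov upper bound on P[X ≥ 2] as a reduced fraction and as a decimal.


μ = E[X] = 4/7, a = 2.
Markov: P[X ≥ 2] ≤ μ/a = (4/7)/2 = 2/7.
Numerically: ≈ 0.2857.
(Since a = 2 > μ = 0.5714, the bound 2/7 is < 1 and informative.)

P[X ≥ 2] ≤ 2/7 ≈ 0.2857.


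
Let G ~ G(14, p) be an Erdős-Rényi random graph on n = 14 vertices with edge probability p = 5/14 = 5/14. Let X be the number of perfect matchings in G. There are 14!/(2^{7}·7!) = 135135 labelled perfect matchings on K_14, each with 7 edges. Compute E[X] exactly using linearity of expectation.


K_14 has 14!/(2^{7}·7!) = 135135 labelled perfect matchings.
For each such perfect matching H, let X_H = 1 if all 7 edges of H are present in G. Then P[X_H = 1] = p^{7} = (5/14)^{7} = 78125/105413504.
Summing the indicators: E[X] = Σ_H E[X_H] = 135135 · p^{7} = 135135 · 78125/105413504 = 1508203125/15059072.
Numerically: E[X] ≈ 100.

E[X] = 135135 · (5/14)^{7} = 1508203125/15059072 ≈ 100.


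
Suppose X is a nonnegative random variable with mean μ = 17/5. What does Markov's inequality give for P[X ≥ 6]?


μ = E[X] = 17/5, a = 6.
Markov: P[X ≥ 6] ≤ μ/a = (17/5)/6 = 17/30.
Numerically: ≈ 0.567.
(Since a = 6 > μ = 3.400, the bound 17/30 is < 1 and informative.)

P[X ≥ 6] ≤ 17/30 ≈ 0.567.


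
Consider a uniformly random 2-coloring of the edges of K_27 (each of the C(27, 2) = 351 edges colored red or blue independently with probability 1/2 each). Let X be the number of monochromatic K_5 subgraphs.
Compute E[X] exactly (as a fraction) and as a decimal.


Let X = Σ_S X_S over the C(27, 5) = 80730 subsets S of size 5, where X_S = 1 if the K_5 on S is monochromatic.
For a fixed S, the K_5 on S has C(5, 2) = 10 edges. P[all 10 edges red] = (1/2)^10, and likewise for blue, so P[monochromatic] = 2·(1/2)^10 = 2^{1 − 10} = 1/512.
Summing: E[X] = C(27, 5) · 2^{1 − 10} = 80730 · 1/512 = 40365/256.
Numerically: E[X] ≈ 157.675781.

E[X] = C(27,5)·2^(1−C(5,2)) = 40365/256 ≈ 157.675781.


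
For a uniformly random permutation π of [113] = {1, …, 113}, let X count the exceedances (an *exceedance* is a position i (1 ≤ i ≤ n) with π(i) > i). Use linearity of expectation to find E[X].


Write X = Σ_{i=1}^{113} X_i, where X_i = 1_{π(i) > i}.
For each fixed i, π(i) is uniform over {1, …, 113} (marginal of a uniform permutation), so P[π(i) > i] = (n − i)/n. Summing: Σ_{i=1}^{113} (n − i)/n = (0 + 1 + … + 112)/113 = 113(113 − 1)/(2·113) = (113 − 1)/2.
Hence E[X] = Σ_{i=1}^{113} (113 − i)/113 = 56 ≈ 56.0000.

E[X] = 56 = 56.0000.


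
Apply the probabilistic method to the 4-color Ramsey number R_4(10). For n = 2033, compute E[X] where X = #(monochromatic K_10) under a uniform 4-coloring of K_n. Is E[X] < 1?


E[X] = C(2033, 10) · 4^{1 − 45} = 325074373196988390113235240 · 4^{−44} = 325074373196988390113235240/309485009821345068724781056.
As a reduced fraction: E[X] = 40634296649623548764154405/38685626227668133590597632 ≈ 1.0504.
Is E[X] < 1? NO.
Since E[X] ≥ 1, the first-moment bound is inconclusive at n = 2033; it does NOT by itself certify R_4(10) > 2033.

E[X] = 40634296649623548764154405/38685626227668133590597632 ≈ 1.0504; E[X] ≥ 1; first-moment method inconclusive here.


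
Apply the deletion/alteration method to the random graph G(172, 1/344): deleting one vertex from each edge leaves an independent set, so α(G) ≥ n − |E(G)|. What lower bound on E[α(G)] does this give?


E[|E(G)|] = C(172, 2)·p = 14706 · (1/344) = 171/4.
E[α(G)] ≥ n − E[|E(G)|] = 172 − 171/4 = 517/4.
Numerically: ≈ 129.250000.
(This is only a lower bound; the true E[α(G)] may be larger.)

E[α(G)] ≥ 517/4 ≈ 129.250000.


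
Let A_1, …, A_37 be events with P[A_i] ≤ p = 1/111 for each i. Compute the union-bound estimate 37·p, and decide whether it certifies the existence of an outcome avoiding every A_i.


Union bound: P[∪_{i=1}^{37} A_i] ≤ Σ_i P[A_i] ≤ 37·p = 37·(1/111) = 1/3.
Numerically: 1/3 ≈ 0.3333333.
Is 1/3 < 1? YES.
Since P[∪ A_i] ≤ 1/3 < 1, the complement has P[∩ A_i^c] ≥ 1 − 1/3 = 2/3 > 0, so some outcome avoids every A_i.

37·p = 1/3 ≈ 0.3333333; existence CERTIFIED by the union bound.


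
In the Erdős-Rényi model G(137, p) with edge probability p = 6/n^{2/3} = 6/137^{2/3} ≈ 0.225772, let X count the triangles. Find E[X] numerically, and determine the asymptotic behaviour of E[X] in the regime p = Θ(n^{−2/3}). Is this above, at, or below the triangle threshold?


Number of potential triangles: C(137, 3) = 419220.
Each occurs with probability p³ ≈ (0.225772)³ ≈ 1.15083382e-02.
By linearity: E[X] = C(137, 3)·p³ ≈ 419220 · 1.15083382e-02 ≈ 4824.525547.
Since α = 2/3 < 1, p = c/n^{2/3} ≫ 1/n is above the triangle threshold p ~ 1/n. Asymptotically E[X] ~ (c³/6)·n^{3(1−α)} = (6³/6)·n^{1} → ∞; triangles are abundant w.h.p.

E[X] ≈ 4824.525547; in regime p = Θ(1/n^{2/3}) E[X] diverges (above the triangle threshold p ~ 1/n).


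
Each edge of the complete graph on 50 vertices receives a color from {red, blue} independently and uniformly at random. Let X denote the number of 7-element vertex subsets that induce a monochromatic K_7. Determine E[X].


Let X = Σ_S X_S over the C(50, 7) = 99884400 subsets S of size 7, where X_S = 1 if the K_7 on S is monochromatic.
For a fixed S, the K_7 on S has C(7, 2) = 21 edges. P[all 21 edges red] = (1/2)^21, and likewise for blue, so P[monochromatic] = 2·(1/2)^21 = 2^{1 − 21} = 1/1048576.
By linearity: E[X] = C(50, 7) · 2^{1 − 21} = 99884400 · 1/1048576 = 6242775/65536.
Numerically: E[X] ≈ 95.257187.

E[X] = C(50,7)·2^(1−C(7,2)) = 6242775/65536 ≈ 95.257187.


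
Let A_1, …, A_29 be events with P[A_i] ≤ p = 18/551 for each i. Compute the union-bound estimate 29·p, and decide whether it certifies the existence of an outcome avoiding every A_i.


Union bound: P[∪_{i=1}^{29} A_i] ≤ Σ_i P[A_i] ≤ 29·p = 29·(18/551) = 18/19.
Numerically: 18/19 ≈ 0.947368.
Is 18/19 < 1? YES.
Since P[∪ A_i] ≤ 18/19 < 1, the complement has P[∩ A_i^c] ≥ 1 − 18/19 = 1/19 > 0, so some outcome avoids every A_i.

29·p = 18/19 ≈ 0.947368; existence CERTIFIED by the union bound.


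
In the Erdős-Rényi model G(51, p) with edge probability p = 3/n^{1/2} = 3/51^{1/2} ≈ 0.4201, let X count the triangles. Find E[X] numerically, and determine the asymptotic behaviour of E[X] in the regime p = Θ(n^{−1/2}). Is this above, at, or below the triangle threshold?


Number of potential triangles: C(51, 3) = 20825.
Each occurs with probability p³ ≈ (0.4201)³ ≈ 7.413248e-02.
By linearity: E[X] = C(51, 3)·p³ ≈ 20825 · 7.413248e-02 ≈ 1543.8088.
Since α = 1/2 < 1, p = c/n^{1/2} ≫ 1/n is above the triangle threshold p ~ 1/n. Asymptotically E[X] ~ (c³/6)·n^{3(1−α)} = (3³/6)·n^{1.5} → ∞; triangles are abundant w.h.p.

E[X] ≈ 1543.8088; in regime p = Θ(1/n^{1/2}) E[X] diverges (above the triangle threshold p ~ 1/n).


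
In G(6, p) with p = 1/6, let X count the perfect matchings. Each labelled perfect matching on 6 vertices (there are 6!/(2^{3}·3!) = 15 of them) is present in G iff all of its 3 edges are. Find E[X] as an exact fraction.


K_6 has 6!/(2^{3}·3!) = 15 labelled perfect matchings.
For each such perfect matching H, let X_H = 1 if all 3 edges of H are present in G. Then P[X_H = 1] = p^{3} = (1/6)^{3} = 1/216.
Summing the indicators: E[X] = Σ_H E[X_H] = 15 · p^{3} = 15 · 1/216 = 5/72.
Numerically: E[X] ≈ 0.0694.

E[X] = 15 · (1/6)^{3} = 5/72 ≈ 0.0694.


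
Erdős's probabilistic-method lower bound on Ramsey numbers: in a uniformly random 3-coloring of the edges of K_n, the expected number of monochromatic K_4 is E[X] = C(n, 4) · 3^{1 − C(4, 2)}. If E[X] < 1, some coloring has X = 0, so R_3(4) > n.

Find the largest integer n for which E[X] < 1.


We need C(n, 4) · 3^{1 − 6} < 1, i.e. C(n, 4) < 3^{6 − 1} = 243.
Check values of n near the boundary:
  n = 9: C(9, 4) = 126; 126 < 243? YES
  n = 10: C(10, 4) = 210; 210 < 243? YES
  n = 11: C(11, 4) = 330; 330 < 243? NO
  n = 12: C(12, 4) = 495; 495 < 243? NO
  n = 13: C(13, 4) = 715; 715 < 243? NO
The largest n with C(n, 4) < 243 is n = 10 (where E[X] = 70/81 ≈ 0.864198). Hence R_3(4) > 10, i.e. R_3(4) ≥ 11.

Largest n = 10; hence R_3(4) > 10.


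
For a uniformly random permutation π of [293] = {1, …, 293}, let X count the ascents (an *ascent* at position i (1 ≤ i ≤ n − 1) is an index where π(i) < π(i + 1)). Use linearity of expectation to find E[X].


Write X = Σ X_I over i = 1, …, 292, with X_I the indicator of one ascent.
There are 292 indicators.
For each fixed i, the pair (π(i), π(i+1)) is a uniformly random ordered pair of distinct values from {1, …, 293}; by symmetry P[π(i) < π(i+1)] = 1/2.
By linearity: E[X] = 292 · (1/2) = (293 − 1) · (1/2) = 146 ≈ 146.000.

E[X] = 146 = 146.000.


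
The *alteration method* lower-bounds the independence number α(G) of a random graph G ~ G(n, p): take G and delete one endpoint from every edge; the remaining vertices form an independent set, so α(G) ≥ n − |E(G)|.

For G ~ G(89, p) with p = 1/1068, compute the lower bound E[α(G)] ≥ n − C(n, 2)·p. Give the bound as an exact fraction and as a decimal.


E[|E(G)|] = C(89, 2)·p = 3916 · (1/1068) = 11/3.
E[α(G)] ≥ n − E[|E(G)|] = 89 − 11/3 = 256/3.
Numerically: ≈ 85.3333.
(This is only a lower bound; the true E[α(G)] may be larger.)

E[α(G)] ≥ 256/3 ≈ 85.3333.


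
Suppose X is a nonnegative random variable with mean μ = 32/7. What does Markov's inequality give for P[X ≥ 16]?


μ = E[X] = 32/7, a = 16.
Markov: P[X ≥ 16] ≤ μ/a = (32/7)/16 = 2/7.
Numerically: ≈ 0.28571.
(Since a = 16 > μ = 4.57143, the bound 2/7 is < 1 and informative.)

P[X ≥ 16] ≤ 2/7 ≈ 0.28571.


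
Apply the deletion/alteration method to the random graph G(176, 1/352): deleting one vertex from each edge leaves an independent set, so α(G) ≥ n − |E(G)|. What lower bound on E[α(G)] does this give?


E[|E(G)|] = C(176, 2)·p = 15400 · (1/352) = 175/4.
E[α(G)] ≥ n − E[|E(G)|] = 176 − 175/4 = 529/4.
Numerically: ≈ 132.2500.
(This is only a lower bound; the true E[α(G)] may be larger.)

E[α(G)] ≥ 529/4 ≈ 132.2500.


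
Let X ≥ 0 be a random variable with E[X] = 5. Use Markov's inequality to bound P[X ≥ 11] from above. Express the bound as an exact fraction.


μ = E[X] = 5, a = 11.
Markov: P[X ≥ 11] ≤ μ/a = (5)/11 = 5/11.
Numerically: ≈ 0.45455.
(Since a = 11 > μ = 5.00000, the bound 5/11 is < 1 and informative.)

P[X ≥ 11] ≤ 5/11 ≈ 0.45455.


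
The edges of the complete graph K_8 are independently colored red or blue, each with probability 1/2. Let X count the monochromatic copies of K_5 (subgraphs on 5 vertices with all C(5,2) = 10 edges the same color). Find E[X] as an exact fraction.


Let X = Σ_S X_S over the C(8, 5) = 56 subsets S of size 5, where X_S = 1 if the K_5 on S is monochromatic.
For a fixed S, the K_5 on S has C(5, 2) = 10 edges. P[all 10 edges red] = (1/2)^10, and likewise for blue, so P[monochromatic] = 2·(1/2)^10 = 2^{1 − 10} = 1/512.
By linearity of expectation: E[X] = C(8, 5) · 2^{1 − 10} = 56 · 1/512 = 7/64.
Numerically: E[X] ≈ 0.109.

E[X] = C(8,5)·2^(1−C(5,2)) = 7/64 ≈ 0.109.


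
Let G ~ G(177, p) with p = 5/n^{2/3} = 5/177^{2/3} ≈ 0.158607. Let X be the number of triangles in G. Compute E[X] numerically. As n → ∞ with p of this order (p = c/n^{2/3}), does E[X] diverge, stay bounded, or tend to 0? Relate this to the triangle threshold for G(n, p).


Number of potential triangles: C(177, 3) = 908600.
Each occurs with probability p³ ≈ (0.158607)³ ≈ 3.98991350e-03.
By linearity: E[X] = C(177, 3)·p³ ≈ 908600 · 3.98991350e-03 ≈ 3625.235405.
Since α = 2/3 < 1, p = c/n^{2/3} ≫ 1/n is above the triangle threshold p ~ 1/n. Asymptotically E[X] ~ (c³/6)·n^{3(1−α)} = (5³/6)·n^{1} → ∞; triangles are abundant w.h.p.

E[X] ≈ 3625.235405; in regime p = Θ(1/n^{2/3}) E[X] diverges (above the triangle threshold p ~ 1/n).


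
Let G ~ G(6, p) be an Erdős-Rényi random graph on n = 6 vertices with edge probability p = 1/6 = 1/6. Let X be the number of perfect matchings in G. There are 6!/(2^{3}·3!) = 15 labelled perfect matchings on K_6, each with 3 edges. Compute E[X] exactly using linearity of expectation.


K_6 has 6!/(2^{3}·3!) = 15 labelled perfect matchings.
For each such perfect matching H, let X_H = 1 if all 3 edges of H are present in G. Then P[X_H = 1] = p^{3} = (1/6)^{3} = 1/216.
By linearity: E[X] = Σ_H E[X_H] = 15 · p^{3} = 15 · 1/216 = 5/72.
Numerically: E[X] ≈ 0.06944.

E[X] = 15 · (1/6)^{3} = 5/72 ≈ 0.06944.


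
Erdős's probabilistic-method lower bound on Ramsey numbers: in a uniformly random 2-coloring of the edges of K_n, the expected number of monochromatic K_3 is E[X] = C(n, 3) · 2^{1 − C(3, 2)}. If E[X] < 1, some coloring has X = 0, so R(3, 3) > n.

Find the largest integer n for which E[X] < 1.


We need C(n, 3) · 2^{1 − 3} < 1, i.e. C(n, 3) < 2^{3 − 1} = 4.
Check values of n near the boundary:
  n = 3: C(3, 3) = 1; 1 < 4? YES
  n = 4: C(4, 3) = 4; 4 < 4? NO
  n = 5: C(5, 3) = 10; 10 < 4? NO
  n = 6: C(6, 3) = 20; 20 < 4? NO
The largest n with C(n, 3) < 4 is n = 3 (where E[X] = 1/4 ≈ 0.250). Hence R(3, 3) > 3, i.e. R(3, 3) ≥ 4.

Largest n = 3; hence R(3, 3) > 3.


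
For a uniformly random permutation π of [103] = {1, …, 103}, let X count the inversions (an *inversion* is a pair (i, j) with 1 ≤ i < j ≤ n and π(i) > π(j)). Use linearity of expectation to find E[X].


Write X = Σ X_I over the C(103, 2) = 5253 pairs i < j, with X_I the indicator of one inversion.
There are 5253 indicators.
For each fixed pair i < j, the values π(i) and π(j) are two distinct elements of {1, …, 103} in uniformly random order; by symmetry P[π(i) > π(j)] = 1/2.
By linearity: E[X] = 5253 · (1/2) = C(103, 2) · (1/2) = 5253/2 = 5253/2 ≈ 2626.5000.

E[X] = 5253/2 = 2626.5000.


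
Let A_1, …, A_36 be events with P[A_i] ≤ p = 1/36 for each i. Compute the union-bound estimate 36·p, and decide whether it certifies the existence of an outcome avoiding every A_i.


Union bound: P[∪_{i=1}^{36} A_i] ≤ Σ_i P[A_i] ≤ 36·p = 36·(1/36) = 1.
Numerically: 1 ≈ 1.0000.
Is 1 < 1? NO.
Since the bound 1 is ≥ 1, the union bound is uninformative here; it does NOT by itself certify existence.

36·p = 1 ≈ 1.0000; existence NOT certified by the union bound.


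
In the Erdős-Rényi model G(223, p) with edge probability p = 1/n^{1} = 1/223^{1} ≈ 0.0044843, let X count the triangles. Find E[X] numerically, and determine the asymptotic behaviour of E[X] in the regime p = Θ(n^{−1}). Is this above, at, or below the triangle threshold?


Number of potential triangles: C(223, 3) = 1823471.
Each occurs with probability p³ ≈ (0.0044843)³ ≈ 9.01748463e-08.
By linearity: E[X] = C(223, 3)·p³ ≈ 1823471 · 9.01748463e-08 ≈ 0.164431.
Here α = 1, so p = 1/n is exactly at the triangle threshold p ~ 1/n. Asymptotically E[X] → c³/6 = 1³/6 = 1/6 ≈ 0.166667, a bounded constant. In this regime the triangle count is asymptotically Poisson(c³/6).

E[X] ≈ 0.164431; in regime p = Θ(1/n^{1}) E[X] stays bounded (at the triangle threshold p ~ 1/n).
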